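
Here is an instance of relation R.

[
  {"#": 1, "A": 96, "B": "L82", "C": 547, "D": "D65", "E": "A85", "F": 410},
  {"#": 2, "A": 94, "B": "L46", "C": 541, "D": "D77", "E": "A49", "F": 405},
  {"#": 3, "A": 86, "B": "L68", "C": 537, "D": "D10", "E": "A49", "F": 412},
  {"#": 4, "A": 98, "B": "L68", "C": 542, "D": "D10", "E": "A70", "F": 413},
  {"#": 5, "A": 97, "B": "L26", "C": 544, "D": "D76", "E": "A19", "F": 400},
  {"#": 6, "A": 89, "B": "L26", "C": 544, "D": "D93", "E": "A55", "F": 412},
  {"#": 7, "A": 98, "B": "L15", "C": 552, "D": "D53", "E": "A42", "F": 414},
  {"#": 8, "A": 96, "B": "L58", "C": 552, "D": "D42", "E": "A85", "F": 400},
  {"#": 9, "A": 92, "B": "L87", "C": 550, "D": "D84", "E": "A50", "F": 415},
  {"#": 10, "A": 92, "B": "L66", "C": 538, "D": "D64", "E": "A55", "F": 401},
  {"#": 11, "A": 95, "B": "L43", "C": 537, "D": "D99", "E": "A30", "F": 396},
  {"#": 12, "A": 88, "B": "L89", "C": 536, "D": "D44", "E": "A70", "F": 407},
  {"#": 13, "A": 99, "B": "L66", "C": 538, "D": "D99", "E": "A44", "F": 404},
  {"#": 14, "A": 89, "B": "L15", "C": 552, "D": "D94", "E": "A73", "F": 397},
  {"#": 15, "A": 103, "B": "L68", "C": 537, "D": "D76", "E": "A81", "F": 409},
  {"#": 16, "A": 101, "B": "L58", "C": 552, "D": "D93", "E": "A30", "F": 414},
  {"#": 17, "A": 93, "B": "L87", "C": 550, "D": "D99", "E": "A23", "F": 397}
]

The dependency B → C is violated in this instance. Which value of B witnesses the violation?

B=L82: row 1 → C = 547 ✓
B=L46: row 2 → C = 541 ✓
B=L68: rows 3, 4, 15 → C takes values {537, 542} — violation
B=L26: rows 5, 6 → C = 544, 544 ✓
B=L15: rows 7, 14 → C = 552, 552 ✓
B=L58: rows 8, 16 → C = 552, 552 ✓
B=L87: rows 9, 17 → C = 550, 550 ✓
B=L66: rows 10, 13 → C = 538, 538 ✓
B=L43: row 11 → C = 537 ✓
B=L89: row 12 → C = 536 ✓
The only B value with inconsistent C is B=L68.

L68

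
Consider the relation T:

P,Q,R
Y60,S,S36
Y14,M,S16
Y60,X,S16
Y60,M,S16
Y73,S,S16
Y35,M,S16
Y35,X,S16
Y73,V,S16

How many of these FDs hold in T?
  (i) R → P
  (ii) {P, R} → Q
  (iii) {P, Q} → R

1

(i) R → P: R=S16: 7 rows → P takes values {Y14, Y60, Y73, Y35} — violation — fails.
(ii) {P, R} → Q: (P=Y60, R=S16): 2 rows → Q takes values {X, M} — violation; (P=Y73, R=S16): 2 rows → Q takes values {S, V} — violation; (P=Y35, R=S16): 2 rows → Q takes values {M, X} — violation — fails.
(iii) {P, Q} → R: every LHS value maps to a single RHS value — holds.
1 of the 3 dependencies holds.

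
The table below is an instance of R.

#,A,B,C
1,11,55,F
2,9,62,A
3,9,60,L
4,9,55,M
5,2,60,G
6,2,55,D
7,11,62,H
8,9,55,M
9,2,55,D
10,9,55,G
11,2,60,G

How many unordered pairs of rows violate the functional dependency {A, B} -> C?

(A=9, B=55): violating pairs (4,10), (8,10) — 2 pairs.
(A=2, B=60): all 2 rows agree on C — 0 pairs.
(A=2, B=55): all 2 rows agree on C — 0 pairs.

2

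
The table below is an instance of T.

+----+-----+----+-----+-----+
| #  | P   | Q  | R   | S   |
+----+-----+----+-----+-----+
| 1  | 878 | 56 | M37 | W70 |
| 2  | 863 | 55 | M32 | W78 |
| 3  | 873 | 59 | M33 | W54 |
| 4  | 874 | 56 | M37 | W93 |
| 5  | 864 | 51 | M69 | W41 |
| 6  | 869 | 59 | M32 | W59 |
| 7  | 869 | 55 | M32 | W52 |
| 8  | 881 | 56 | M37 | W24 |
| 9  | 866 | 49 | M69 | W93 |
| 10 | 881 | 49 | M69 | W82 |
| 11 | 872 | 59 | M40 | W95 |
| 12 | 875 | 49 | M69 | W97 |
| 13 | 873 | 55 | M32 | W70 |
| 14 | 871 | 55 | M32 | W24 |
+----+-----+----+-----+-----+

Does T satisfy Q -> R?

Q=56: rows 1, 4, 8 → R = M37, M37, M37 ✓
Q=55: rows 2, 7, 13, 14 → R = M32, M32, M32, M32 ✓
Q=59: rows 3, 6, 11 → R takes values {M33, M32, M40} — violation
Q=51: row 5 → R = M69 ✓
Q=49: rows 9, 10, 12 → R = M69, M69, M69 ✓
Two rows agree on Q but differ on R, so Q -> R does not hold.

No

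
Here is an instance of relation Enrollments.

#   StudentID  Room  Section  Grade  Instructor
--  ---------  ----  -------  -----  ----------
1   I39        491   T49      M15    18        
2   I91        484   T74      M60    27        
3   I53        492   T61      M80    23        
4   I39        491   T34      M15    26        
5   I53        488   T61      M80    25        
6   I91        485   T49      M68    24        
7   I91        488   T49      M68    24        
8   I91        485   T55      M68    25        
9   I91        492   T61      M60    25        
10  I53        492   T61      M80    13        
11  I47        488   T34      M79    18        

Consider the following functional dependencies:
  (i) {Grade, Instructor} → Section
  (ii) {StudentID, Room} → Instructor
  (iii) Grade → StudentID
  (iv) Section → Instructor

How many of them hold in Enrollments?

(i) {Grade, Instructor} → Section: every LHS value maps to a single RHS value — holds.
(ii) {StudentID, Room} → Instructor: (StudentID=I39, Room=491): rows 1, 4 → Instructor takes values {18, 26} — violation; (StudentID=I53, Room=492): rows 3, 10 → Instructor takes values {23, 13} — violation; (StudentID=I91, Room=485): rows 6, 8 → Instructor takes values {24, 25} — violation — fails.
(iii) Grade → StudentID: every LHS value maps to a single RHS value — holds.
(iv) Section → Instructor: Section=T49: rows 1, 6, 7 → Instructor takes values {18, 24} — violation; Section=T61: rows 3, 5, 9, 10 → Instructor takes values {23, 25, 13} — violation; Section=T34: rows 4, 11 → Instructor takes values {26, 18} — violation — fails.
2 of the 4 dependencies hold.

2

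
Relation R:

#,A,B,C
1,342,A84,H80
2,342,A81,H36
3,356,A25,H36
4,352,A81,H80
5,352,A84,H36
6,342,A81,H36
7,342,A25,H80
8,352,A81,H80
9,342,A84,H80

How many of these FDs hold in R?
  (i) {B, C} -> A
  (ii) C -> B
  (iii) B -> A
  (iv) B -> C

(i) {B, C} -> A: every LHS value maps to a single RHS value — holds.
(ii) C -> B: C=H80: rows 1, 4, 7, 8, 9 → B takes values {A84, A81, A25} — violation; C=H36: rows 2, 3, 5, 6 → B takes values {A81, A25, A84} — violation — fails.
(iii) B -> A: B=A84: rows 1, 5, 9 → A takes values {342, 352} — violation; B=A81: rows 2, 4, 6, 8 → A takes values {342, 352} — violation; B=A25: rows 3, 7 → A takes values {356, 342} — violation — fails.
(iv) B -> C: B=A84: rows 1, 5, 9 → C takes values {H80, H36} — violation; B=A81: rows 2, 4, 6, 8 → C takes values {H36, H80} — violation; B=A25: rows 3, 7 → C takes values {H36, H80} — violation — fails.
1 of the 4 dependencies holds.

1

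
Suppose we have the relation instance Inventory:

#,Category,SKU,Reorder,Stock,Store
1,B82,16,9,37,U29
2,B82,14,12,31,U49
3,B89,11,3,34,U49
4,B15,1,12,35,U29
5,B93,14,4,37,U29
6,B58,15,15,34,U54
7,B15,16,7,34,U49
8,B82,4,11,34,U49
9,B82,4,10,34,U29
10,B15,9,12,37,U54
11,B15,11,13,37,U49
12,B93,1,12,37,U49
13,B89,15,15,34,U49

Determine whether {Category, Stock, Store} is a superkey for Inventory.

No

Rows 3 and 13 have the same {Category, Stock, Store} value (Category=B89, Stock=34, Store=U49) but are distinct tuples, so {Category, Stock, Store} does not determine every attribute — not a superkey.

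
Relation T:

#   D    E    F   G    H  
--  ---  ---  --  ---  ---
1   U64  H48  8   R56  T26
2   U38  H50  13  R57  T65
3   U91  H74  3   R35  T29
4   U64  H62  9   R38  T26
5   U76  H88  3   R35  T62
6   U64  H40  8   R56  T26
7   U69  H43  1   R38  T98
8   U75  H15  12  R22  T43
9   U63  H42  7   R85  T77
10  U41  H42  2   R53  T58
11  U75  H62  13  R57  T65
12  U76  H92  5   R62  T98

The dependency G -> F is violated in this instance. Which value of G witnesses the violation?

R38

G=R56: rows 1, 6 → F = 8, 8 ✓
G=R57: rows 2, 11 → F = 13, 13 ✓
G=R35: rows 3, 5 → F = 3, 3 ✓
G=R38: rows 4, 7 → F takes values {9, 1} — violation
G=R22: row 8 → F = 12 ✓
G=R85: row 9 → F = 7 ✓
G=R53: row 10 → F = 2 ✓
G=R62: row 12 → F = 5 ✓
The only G value with inconsistent F is G=R38.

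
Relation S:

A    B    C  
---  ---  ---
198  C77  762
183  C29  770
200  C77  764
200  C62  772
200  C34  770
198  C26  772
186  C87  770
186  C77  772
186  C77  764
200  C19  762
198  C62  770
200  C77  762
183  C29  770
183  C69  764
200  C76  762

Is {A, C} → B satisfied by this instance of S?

No

(A=198, C=762): 1 row → B = C77 ✓
(A=183, C=770): 2 rows → B = C29, C29 ✓
(A=200, C=764): 1 row → B = C77 ✓
(A=200, C=772): 1 row → B = C62 ✓
(A=200, C=770): 1 row → B = C34 ✓
(A=198, C=772): 1 row → B = C26 ✓
(A=186, C=770): 1 row → B = C87 ✓
(A=186, C=772): 1 row → B = C77 ✓
(A=186, C=764): 1 row → B = C77 ✓
(A=200, C=762): 3 rows → B takes values {C19, C77, C76} — violation
(A=198, C=770): 1 row → B = C62 ✓
(A=183, C=764): 1 row → B = C69 ✓
Two rows agree on {A, C} but differ on B, so {A, C} → B does not hold.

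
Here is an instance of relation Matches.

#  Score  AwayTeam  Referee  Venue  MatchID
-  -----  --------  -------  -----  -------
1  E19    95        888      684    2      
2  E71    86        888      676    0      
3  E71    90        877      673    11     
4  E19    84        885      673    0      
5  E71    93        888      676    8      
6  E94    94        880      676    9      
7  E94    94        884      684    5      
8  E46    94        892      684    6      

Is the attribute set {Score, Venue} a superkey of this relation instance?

No

Rows 2 and 5 have the same {Score, Venue} value (Score=E71, Venue=676) but are distinct tuples, so {Score, Venue} does not determine every attribute — not a superkey.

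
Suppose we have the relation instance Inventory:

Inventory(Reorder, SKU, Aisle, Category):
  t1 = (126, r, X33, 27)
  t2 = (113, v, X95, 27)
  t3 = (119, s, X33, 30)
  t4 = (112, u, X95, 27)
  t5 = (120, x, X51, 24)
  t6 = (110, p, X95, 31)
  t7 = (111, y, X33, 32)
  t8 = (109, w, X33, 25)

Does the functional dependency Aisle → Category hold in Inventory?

Aisle=X33: rows 1, 3, 7, 8 → Category takes values {27, 30, 32, 25} — violation
Aisle=X95: rows 2, 4, 6 → Category takes values {27, 31} — violation
Aisle=X51: row 5 → Category = 24 ✓
Two rows agree on Aisle but differ on Category, so Aisle → Category does not hold.

No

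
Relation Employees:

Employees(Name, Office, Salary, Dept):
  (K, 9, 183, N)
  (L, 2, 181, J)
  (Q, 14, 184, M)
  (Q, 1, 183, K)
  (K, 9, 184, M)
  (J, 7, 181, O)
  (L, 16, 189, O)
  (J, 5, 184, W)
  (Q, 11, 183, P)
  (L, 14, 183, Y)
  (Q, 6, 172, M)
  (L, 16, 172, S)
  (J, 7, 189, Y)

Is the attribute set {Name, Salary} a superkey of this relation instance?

No

Two distinct rows share (Name=Q, Salary=183), so {Name, Salary} does not determine every attribute — not a superkey.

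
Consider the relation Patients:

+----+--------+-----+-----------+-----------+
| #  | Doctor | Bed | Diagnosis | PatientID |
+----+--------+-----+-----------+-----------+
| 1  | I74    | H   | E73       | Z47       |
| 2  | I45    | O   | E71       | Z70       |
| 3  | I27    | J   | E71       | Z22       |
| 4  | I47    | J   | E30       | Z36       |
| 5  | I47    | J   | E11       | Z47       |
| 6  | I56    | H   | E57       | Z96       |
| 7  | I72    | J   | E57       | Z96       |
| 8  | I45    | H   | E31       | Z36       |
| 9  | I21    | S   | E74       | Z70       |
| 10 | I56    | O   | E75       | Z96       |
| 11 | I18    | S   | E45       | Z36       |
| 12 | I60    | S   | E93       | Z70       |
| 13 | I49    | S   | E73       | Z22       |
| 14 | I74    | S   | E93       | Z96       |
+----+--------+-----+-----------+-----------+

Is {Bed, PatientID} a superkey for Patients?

Rows 9 and 12 have the same {Bed, PatientID} value (Bed=S, PatientID=Z70) but are distinct tuples, so {Bed, PatientID} does not determine every attribute — not a superkey.

No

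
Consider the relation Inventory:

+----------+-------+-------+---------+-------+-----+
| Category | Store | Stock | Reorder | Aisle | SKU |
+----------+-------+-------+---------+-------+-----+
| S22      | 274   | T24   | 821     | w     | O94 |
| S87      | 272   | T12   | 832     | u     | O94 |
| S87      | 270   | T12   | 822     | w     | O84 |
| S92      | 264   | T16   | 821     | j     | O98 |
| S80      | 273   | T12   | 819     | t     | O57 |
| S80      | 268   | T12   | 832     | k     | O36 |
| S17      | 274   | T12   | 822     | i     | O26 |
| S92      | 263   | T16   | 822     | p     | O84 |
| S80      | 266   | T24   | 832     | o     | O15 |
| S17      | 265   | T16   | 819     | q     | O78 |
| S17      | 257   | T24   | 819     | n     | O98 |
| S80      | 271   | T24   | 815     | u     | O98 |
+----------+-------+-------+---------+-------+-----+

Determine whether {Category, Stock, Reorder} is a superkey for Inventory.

Yes

All 12 rows have distinct {Category, Stock, Reorder} values, so {Category, Stock, Reorder} → (all attributes) holds and {Category, Stock, Reorder} is a superkey.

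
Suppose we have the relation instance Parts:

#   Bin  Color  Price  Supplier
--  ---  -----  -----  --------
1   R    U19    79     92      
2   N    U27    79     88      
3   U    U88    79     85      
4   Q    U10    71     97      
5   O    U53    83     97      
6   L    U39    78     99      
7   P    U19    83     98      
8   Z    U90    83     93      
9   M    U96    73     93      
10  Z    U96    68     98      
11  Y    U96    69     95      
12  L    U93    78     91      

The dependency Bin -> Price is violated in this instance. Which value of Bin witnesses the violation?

Bin=R: row 1 → Price = 79 ✓
Bin=N: row 2 → Price = 79 ✓
Bin=U: row 3 → Price = 79 ✓
Bin=Q: row 4 → Price = 71 ✓
Bin=O: row 5 → Price = 83 ✓
Bin=L: rows 6, 12 → Price = 78, 78 ✓
Bin=P: row 7 → Price = 83 ✓
Bin=Z: rows 8, 10 → Price takes values {83, 68} — violation
Bin=M: row 9 → Price = 73 ✓
Bin=Y: row 11 → Price = 69 ✓
The only Bin value with inconsistent Price is Bin=Z.

Z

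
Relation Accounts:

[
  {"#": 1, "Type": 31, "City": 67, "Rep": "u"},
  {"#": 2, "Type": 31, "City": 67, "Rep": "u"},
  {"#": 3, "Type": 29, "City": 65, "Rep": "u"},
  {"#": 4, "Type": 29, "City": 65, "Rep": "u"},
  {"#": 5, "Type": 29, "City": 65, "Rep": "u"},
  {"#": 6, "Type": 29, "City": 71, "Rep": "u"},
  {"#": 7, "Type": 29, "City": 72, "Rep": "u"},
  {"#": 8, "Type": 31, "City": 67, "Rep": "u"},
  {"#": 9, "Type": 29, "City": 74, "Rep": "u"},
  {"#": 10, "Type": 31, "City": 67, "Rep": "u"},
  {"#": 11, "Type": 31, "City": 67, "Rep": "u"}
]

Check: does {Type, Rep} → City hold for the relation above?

No

(Type=31, Rep=u): rows 1, 2, 8, 10, 11 → City = 67, 67, 67, 67, 67 ✓
(Type=29, Rep=u): rows 3, 4, 5, 6, 7, 9 → City takes values {65, 71, 72, 74} — violation
Two rows agree on {Type, Rep} but differ on City, so {Type, Rep} → City does not hold.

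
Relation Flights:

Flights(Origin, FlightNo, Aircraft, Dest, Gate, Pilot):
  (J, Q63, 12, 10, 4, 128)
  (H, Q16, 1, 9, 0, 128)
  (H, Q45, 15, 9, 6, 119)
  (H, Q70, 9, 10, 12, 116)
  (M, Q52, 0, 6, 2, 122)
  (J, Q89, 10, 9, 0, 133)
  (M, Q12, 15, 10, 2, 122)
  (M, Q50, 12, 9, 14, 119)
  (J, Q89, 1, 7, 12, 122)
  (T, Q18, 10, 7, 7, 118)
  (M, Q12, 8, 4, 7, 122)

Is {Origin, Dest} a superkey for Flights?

Two distinct rows share (Origin=H, Dest=9), so {Origin, Dest} does not determine every attribute — not a superkey.

No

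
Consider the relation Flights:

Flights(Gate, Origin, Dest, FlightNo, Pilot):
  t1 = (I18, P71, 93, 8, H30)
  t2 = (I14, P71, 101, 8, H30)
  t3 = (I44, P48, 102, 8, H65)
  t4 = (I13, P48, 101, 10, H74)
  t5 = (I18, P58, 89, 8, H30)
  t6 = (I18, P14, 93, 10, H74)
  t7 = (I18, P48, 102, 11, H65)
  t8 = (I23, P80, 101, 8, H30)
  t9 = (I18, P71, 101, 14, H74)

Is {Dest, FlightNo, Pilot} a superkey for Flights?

No

Rows 2 and 8 have the same {Dest, FlightNo, Pilot} value (Dest=101, FlightNo=8, Pilot=H30) but are distinct tuples, so {Dest, FlightNo, Pilot} does not determine every attribute — not a superkey.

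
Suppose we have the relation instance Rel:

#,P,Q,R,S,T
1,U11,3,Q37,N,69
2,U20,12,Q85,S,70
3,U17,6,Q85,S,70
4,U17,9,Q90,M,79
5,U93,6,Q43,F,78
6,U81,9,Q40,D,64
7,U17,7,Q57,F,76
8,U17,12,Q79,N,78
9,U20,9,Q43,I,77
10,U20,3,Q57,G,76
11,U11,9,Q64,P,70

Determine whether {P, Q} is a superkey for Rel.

All 11 rows have distinct {P, Q} values, so {P, Q} → (all attributes) holds and {P, Q} is a superkey.

Yes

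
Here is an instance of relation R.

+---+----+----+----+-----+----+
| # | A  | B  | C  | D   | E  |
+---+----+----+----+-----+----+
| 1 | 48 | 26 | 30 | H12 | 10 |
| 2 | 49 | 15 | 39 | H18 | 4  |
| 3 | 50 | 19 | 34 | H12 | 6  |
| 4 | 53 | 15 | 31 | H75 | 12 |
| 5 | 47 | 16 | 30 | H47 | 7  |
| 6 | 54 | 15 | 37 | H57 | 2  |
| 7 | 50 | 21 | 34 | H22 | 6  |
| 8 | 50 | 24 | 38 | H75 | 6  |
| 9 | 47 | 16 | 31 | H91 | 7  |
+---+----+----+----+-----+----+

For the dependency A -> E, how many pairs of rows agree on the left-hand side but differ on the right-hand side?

0

A=50: all 3 rows agree on E — 0 pairs.
A=47: all 2 rows agree on E — 0 pairs.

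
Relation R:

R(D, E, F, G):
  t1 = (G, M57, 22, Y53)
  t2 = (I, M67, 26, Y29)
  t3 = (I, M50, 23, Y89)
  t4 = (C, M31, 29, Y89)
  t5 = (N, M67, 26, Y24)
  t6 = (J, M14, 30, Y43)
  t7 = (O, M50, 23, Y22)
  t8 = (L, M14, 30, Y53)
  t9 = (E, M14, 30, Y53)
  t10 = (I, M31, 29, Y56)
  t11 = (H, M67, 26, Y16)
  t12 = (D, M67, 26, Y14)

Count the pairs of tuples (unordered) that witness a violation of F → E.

F=26: all 4 rows agree on E — 0 pairs.
F=23: all 2 rows agree on E — 0 pairs.
F=29: all 2 rows agree on E — 0 pairs.
F=30: all 3 rows agree on E — 0 pairs.

0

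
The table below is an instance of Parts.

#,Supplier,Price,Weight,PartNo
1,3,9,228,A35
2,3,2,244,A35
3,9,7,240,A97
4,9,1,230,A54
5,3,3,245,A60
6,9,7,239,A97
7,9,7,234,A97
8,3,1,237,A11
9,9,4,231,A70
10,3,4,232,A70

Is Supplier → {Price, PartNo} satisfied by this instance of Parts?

No

Supplier=3: rows 1, 2, 5, 8, 10 → {Price,PartNo} takes values {(9, A35), (2, A35), (3, A60), (1, A11), (4, A70)} — violation
Supplier=9: rows 3, 4, 6, 7, 9 → {Price,PartNo} takes values {(7, A97), (1, A54), (4, A70)} — violation
Two rows agree on Supplier but differ on {Price, PartNo}, so Supplier → {Price, PartNo} does not hold.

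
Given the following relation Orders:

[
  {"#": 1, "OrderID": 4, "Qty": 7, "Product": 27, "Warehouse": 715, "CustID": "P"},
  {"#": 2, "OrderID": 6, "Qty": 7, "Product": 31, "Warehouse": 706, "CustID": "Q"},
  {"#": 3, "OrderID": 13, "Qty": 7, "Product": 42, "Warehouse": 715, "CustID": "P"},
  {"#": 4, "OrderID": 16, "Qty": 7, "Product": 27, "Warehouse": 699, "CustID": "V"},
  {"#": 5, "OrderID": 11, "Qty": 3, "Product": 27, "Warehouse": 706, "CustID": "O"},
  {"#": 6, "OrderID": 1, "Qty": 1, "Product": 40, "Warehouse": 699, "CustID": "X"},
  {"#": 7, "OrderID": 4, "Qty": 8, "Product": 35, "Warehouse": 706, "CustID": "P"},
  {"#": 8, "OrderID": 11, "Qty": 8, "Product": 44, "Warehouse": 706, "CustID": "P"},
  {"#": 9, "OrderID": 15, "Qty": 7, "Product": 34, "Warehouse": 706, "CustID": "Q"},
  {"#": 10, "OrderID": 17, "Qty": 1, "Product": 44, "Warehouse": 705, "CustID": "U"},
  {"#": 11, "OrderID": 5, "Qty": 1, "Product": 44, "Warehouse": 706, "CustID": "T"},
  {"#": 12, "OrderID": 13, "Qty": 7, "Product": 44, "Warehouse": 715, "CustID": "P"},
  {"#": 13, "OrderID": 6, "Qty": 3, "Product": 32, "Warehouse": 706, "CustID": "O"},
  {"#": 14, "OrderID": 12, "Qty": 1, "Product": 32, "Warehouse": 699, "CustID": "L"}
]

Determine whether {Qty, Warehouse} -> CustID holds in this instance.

(Qty=7, Warehouse=715): rows 1, 3, 12 → CustID = P, P, P ✓
(Qty=7, Warehouse=706): rows 2, 9 → CustID = Q, Q ✓
(Qty=7, Warehouse=699): row 4 → CustID = V ✓
(Qty=3, Warehouse=706): rows 5, 13 → CustID = O, O ✓
(Qty=1, Warehouse=699): rows 6, 14 → CustID takes values {X, L} — violation
(Qty=8, Warehouse=706): rows 7, 8 → CustID = P, P ✓
(Qty=1, Warehouse=705): row 10 → CustID = U ✓
(Qty=1, Warehouse=706): row 11 → CustID = T ✓
Two rows agree on {Qty, Warehouse} but differ on CustID, so {Qty, Warehouse} -> CustID does not hold.

No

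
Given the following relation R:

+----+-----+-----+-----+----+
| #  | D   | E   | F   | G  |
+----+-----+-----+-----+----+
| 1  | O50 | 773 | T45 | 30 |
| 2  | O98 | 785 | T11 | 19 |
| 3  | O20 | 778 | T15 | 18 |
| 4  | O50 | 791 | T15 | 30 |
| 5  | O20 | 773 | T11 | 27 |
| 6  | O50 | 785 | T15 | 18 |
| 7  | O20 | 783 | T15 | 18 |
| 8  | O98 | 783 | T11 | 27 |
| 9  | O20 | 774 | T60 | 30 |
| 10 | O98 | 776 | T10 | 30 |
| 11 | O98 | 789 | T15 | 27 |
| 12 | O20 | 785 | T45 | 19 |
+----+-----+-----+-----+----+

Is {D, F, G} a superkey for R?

No

Rows 3 and 7 have the same {D, F, G} value (D=O20, F=T15, G=18) but are distinct tuples, so {D, F, G} does not determine every attribute — not a superkey.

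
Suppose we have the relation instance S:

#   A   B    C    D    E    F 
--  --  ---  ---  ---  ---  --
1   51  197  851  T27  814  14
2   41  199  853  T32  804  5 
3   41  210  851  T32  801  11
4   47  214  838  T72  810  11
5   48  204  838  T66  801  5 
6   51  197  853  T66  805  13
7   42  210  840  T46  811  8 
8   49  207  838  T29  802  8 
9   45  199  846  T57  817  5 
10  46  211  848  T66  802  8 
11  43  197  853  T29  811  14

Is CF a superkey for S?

Yes

All 11 rows have distinct CF values, so CF → (all attributes) holds and CF is a superkey.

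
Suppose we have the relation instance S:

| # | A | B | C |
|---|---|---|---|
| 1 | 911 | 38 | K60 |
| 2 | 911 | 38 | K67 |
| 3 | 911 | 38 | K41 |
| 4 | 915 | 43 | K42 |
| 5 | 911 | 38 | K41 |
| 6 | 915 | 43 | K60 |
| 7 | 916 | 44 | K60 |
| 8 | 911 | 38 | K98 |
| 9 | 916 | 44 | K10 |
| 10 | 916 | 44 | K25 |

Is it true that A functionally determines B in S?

Yes

A=911: rows 1, 2, 3, 5, 8 → B = 38, 38, 38, 38, 38 ✓
A=915: rows 4, 6 → B = 43, 43 ✓
A=916: rows 7, 9, 10 → B = 44, 44, 44 ✓
Every A value is associated with a single B value, so A → B holds.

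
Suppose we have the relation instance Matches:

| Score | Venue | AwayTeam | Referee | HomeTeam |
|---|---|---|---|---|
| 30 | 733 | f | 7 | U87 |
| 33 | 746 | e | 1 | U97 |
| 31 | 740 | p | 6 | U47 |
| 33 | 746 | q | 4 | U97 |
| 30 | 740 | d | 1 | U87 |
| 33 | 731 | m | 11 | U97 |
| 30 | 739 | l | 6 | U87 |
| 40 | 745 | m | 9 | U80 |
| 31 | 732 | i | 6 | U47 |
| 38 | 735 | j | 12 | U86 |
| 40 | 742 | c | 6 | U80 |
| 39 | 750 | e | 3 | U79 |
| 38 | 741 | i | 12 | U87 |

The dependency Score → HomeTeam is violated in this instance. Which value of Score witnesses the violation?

Score=30: 3 rows → HomeTeam = U87, U87, U87 ✓
Score=33: 3 rows → HomeTeam = U97, U97, U97 ✓
Score=31: 2 rows → HomeTeam = U47, U47 ✓
Score=40: 2 rows → HomeTeam = U80, U80 ✓
Score=38: 2 rows → HomeTeam takes values {U86, U87} — violation
Score=39: 1 row → HomeTeam = U79 ✓
The only Score value with inconsistent HomeTeam is Score=38.

38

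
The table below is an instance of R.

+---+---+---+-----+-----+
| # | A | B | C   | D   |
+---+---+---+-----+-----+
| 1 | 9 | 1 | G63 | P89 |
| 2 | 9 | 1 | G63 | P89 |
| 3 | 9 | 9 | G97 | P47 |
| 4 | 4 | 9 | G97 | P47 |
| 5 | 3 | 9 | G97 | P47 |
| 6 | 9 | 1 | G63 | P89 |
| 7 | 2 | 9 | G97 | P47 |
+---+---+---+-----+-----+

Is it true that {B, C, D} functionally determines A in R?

(B=1, C=G63, D=P89): rows 1, 2, 6 → A = 9, 9, 9 ✓
(B=9, C=G97, D=P47): rows 3, 4, 5, 7 → A takes values {9, 4, 3, 2} — violation
Two rows agree on {B, C, D} but differ on A, so {B, C, D} → A does not hold.

No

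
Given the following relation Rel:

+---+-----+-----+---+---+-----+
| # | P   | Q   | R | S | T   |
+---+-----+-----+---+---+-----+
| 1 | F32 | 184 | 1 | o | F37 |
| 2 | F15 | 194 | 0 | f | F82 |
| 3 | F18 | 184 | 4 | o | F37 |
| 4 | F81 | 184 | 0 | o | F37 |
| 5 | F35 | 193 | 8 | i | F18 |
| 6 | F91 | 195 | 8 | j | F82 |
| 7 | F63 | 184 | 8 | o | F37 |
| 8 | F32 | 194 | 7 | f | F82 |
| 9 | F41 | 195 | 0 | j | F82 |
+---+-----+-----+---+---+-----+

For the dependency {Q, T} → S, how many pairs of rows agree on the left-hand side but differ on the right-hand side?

0

(Q=184, T=F37): all 4 rows agree on S — 0 pairs.
(Q=194, T=F82): all 2 rows agree on S — 0 pairs.
(Q=195, T=F82): all 2 rows agree on S — 0 pairs.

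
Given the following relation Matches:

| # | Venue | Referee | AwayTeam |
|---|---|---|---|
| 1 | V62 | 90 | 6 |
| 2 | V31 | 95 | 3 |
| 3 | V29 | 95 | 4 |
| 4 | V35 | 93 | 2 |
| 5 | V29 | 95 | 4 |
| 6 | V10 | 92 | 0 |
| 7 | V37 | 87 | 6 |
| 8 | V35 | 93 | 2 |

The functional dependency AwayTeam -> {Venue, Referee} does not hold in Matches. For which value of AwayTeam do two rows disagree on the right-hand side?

6

AwayTeam=6: rows 1, 7 → {Venue,Referee} takes values {(V62, 90), (V37, 87)} — violation
AwayTeam=3: row 2 → {Venue,Referee} = (V31, 95) ✓
AwayTeam=4: rows 3, 5 → {Venue,Referee} = (V29, 95), (V29, 95) ✓
AwayTeam=2: rows 4, 8 → {Venue,Referee} = (V35, 93), (V35, 93) ✓
AwayTeam=0: row 6 → {Venue,Referee} = (V10, 92) ✓
The only AwayTeam value with inconsistent RHS is AwayTeam=6.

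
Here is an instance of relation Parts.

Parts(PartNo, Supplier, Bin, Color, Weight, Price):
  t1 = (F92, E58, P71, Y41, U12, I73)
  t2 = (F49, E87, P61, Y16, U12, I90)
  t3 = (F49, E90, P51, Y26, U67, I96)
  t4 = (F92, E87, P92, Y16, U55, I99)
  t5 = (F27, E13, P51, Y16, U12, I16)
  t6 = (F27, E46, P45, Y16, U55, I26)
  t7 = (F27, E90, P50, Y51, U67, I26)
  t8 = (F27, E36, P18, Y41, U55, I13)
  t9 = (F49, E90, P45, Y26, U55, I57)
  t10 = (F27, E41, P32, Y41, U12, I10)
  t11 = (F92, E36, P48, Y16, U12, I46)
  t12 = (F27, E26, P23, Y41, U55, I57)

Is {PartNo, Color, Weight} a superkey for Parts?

Rows 8 and 12 have the same {PartNo, Color, Weight} value (PartNo=F27, Color=Y41, Weight=U55) but are distinct tuples, so {PartNo, Color, Weight} does not determine every attribute — not a superkey.

No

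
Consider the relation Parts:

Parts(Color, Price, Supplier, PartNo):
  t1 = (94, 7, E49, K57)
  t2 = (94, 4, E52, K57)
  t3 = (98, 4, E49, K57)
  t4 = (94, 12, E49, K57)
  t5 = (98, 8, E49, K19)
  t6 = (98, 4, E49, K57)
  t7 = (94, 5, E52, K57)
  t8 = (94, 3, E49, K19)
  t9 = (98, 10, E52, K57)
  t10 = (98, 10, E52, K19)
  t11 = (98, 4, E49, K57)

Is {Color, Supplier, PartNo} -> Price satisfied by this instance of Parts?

(Color=94, Supplier=E49, PartNo=K57): rows 1, 4 → Price takes values {7, 12} — violation
(Color=94, Supplier=E52, PartNo=K57): rows 2, 7 → Price takes values {4, 5} — violation
(Color=98, Supplier=E49, PartNo=K57): rows 3, 6, 11 → Price = 4, 4, 4 ✓
(Color=98, Supplier=E49, PartNo=K19): row 5 → Price = 8 ✓
(Color=94, Supplier=E49, PartNo=K19): row 8 → Price = 3 ✓
(Color=98, Supplier=E52, PartNo=K57): row 9 → Price = 10 ✓
(Color=98, Supplier=E52, PartNo=K19): row 10 → Price = 10 ✓
Two rows agree on {Color, Supplier, PartNo} but differ on Price, so {Color, Supplier, PartNo} -> Price does not hold.

No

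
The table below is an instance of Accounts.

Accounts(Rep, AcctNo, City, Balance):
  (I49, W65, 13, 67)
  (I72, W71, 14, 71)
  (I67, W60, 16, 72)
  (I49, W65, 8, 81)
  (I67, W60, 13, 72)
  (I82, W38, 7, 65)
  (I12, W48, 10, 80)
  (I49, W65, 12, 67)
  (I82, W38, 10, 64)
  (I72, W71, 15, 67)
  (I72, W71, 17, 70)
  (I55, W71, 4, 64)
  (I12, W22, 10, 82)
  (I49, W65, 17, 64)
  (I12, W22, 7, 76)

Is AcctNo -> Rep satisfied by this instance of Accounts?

No

AcctNo=W65: 4 rows → Rep = I49, I49, I49, I49 ✓
AcctNo=W71: 4 rows → Rep takes values {I72, I55} — violation
AcctNo=W60: 2 rows → Rep = I67, I67 ✓
AcctNo=W38: 2 rows → Rep = I82, I82 ✓
AcctNo=W48: 1 row → Rep = I12 ✓
AcctNo=W22: 2 rows → Rep = I12, I12 ✓
Two rows agree on AcctNo but differ on Rep, so AcctNo -> Rep does not hold.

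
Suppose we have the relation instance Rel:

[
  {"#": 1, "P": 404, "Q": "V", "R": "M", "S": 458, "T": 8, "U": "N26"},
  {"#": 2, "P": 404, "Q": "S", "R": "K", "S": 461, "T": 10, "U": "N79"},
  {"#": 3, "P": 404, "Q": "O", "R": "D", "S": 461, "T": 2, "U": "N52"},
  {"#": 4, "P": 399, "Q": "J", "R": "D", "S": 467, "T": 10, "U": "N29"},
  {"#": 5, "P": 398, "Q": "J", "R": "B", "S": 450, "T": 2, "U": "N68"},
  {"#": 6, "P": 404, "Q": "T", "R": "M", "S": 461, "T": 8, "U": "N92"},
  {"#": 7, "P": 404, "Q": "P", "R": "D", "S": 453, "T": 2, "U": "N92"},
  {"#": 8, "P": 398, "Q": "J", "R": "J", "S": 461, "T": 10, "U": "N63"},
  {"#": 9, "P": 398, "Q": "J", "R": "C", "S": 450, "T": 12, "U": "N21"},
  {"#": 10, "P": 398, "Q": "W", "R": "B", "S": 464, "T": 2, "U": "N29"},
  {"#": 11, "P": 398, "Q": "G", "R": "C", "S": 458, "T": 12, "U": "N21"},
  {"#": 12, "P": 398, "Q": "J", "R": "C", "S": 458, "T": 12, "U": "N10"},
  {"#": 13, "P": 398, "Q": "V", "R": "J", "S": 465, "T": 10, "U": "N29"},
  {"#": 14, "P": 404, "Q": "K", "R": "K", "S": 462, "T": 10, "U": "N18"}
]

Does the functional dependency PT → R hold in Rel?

(P=404, T=8): rows 1, 6 → R = M, M ✓
(P=404, T=10): rows 2, 14 → R = K, K ✓
(P=404, T=2): rows 3, 7 → R = D, D ✓
(P=399, T=10): row 4 → R = D ✓
(P=398, T=2): rows 5, 10 → R = B, B ✓
(P=398, T=10): rows 8, 13 → R = J, J ✓
(P=398, T=12): rows 9, 11, 12 → R = C, C, C ✓
Every PT value is associated with a single R value, so PT → R holds.

Yes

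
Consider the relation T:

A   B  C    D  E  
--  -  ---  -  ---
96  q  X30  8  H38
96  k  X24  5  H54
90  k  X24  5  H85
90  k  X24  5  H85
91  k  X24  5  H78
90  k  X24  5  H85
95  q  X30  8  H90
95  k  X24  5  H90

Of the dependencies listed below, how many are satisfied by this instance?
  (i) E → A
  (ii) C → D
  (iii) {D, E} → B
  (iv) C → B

(i) E → A: every LHS value maps to a single RHS value — holds.
(ii) C → D: every LHS value maps to a single RHS value — holds.
(iii) {D, E} → B: every LHS value maps to a single RHS value — holds.
(iv) C → B: every LHS value maps to a single RHS value — holds.
4 of the 4 dependencies hold.

4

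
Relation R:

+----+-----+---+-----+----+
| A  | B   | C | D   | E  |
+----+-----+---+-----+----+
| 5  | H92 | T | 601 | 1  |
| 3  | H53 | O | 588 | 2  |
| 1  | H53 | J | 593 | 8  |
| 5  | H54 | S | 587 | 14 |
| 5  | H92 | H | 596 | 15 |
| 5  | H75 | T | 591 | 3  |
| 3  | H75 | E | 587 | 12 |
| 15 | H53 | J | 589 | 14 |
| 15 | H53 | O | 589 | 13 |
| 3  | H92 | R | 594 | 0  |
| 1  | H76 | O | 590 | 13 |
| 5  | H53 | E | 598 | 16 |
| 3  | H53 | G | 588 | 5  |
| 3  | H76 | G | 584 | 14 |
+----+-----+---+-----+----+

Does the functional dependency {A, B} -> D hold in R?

(A=5, B=H92): 2 rows → D takes values {601, 596} — violation
(A=3, B=H53): 2 rows → D = 588, 588 ✓
(A=1, B=H53): 1 row → D = 593 ✓
(A=5, B=H54): 1 row → D = 587 ✓
(A=5, B=H75): 1 row → D = 591 ✓
(A=3, B=H75): 1 row → D = 587 ✓
(A=15, B=H53): 2 rows → D = 589, 589 ✓
(A=3, B=H92): 1 row → D = 594 ✓
(A=1, B=H76): 1 row → D = 590 ✓
(A=5, B=H53): 1 row → D = 598 ✓
(A=3, B=H76): 1 row → D = 584 ✓
Two rows agree on {A, B} but differ on D, so {A, B} -> D does not hold.

No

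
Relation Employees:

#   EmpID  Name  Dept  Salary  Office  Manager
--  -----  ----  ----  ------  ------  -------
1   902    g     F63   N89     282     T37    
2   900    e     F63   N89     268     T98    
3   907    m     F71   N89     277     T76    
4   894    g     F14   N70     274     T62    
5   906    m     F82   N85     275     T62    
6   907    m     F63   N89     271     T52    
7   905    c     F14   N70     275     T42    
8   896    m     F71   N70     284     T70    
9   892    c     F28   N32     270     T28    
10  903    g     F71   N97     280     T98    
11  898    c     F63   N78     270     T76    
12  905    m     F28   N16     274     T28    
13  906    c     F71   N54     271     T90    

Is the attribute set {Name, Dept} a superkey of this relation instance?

Rows 3 and 8 have the same {Name, Dept} value (Name=m, Dept=F71) but are distinct tuples, so {Name, Dept} does not determine every attribute — not a superkey.

No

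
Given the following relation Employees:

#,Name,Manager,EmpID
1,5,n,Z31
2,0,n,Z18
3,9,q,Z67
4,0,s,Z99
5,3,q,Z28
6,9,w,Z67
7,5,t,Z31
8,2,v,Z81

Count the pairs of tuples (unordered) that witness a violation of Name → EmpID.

Name=5: all 2 rows agree on EmpID — 0 pairs.
Name=0: violating pairs (2,4) — 1 pair.
Name=9: all 2 rows agree on EmpID — 0 pairs.

1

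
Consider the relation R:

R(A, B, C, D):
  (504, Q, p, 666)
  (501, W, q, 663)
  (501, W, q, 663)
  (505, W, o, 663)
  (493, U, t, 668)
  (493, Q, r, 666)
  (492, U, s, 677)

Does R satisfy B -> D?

B=Q: 2 rows → D = 666, 666 ✓
B=W: 3 rows → D = 663, 663, 663 ✓
B=U: 2 rows → D takes values {668, 677} — violation
Two rows agree on B but differ on D, so B -> D does not hold.

No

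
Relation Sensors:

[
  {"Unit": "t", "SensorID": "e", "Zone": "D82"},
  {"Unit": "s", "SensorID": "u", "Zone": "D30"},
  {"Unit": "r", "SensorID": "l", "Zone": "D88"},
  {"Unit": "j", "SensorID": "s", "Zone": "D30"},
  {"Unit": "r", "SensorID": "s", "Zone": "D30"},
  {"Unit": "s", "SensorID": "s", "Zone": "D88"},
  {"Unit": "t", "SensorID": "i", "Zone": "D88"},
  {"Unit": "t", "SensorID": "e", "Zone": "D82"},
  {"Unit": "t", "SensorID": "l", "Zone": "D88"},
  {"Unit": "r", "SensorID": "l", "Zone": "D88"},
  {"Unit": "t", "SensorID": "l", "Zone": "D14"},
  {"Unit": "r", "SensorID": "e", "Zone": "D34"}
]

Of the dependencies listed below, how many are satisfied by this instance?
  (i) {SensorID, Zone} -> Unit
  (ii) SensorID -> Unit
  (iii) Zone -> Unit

(i) {SensorID, Zone} -> Unit: (SensorID=l, Zone=D88): 3 rows → Unit takes values {r, t} — violation; (SensorID=s, Zone=D30): 2 rows → Unit takes values {j, r} — violation — fails.
(ii) SensorID -> Unit: SensorID=e: 3 rows → Unit takes values {t, r} — violation; SensorID=l: 4 rows → Unit takes values {r, t} — violation; SensorID=s: 3 rows → Unit takes values {j, r, s} — violation — fails.
(iii) Zone -> Unit: Zone=D30: 3 rows → Unit takes values {s, j, r} — violation; Zone=D88: 5 rows → Unit takes values {r, s, t} — violation — fails.
None of the 3 dependencies hold.

0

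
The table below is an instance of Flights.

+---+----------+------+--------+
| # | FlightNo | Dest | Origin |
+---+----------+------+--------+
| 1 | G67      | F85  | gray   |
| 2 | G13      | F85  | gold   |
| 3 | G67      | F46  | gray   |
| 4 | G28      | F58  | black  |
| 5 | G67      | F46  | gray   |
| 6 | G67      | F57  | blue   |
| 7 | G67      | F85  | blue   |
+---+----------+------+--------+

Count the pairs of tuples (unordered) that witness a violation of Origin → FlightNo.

0

Origin=gray: all 3 rows agree on FlightNo — 0 pairs.
Origin=blue: all 2 rows agree on FlightNo — 0 pairs.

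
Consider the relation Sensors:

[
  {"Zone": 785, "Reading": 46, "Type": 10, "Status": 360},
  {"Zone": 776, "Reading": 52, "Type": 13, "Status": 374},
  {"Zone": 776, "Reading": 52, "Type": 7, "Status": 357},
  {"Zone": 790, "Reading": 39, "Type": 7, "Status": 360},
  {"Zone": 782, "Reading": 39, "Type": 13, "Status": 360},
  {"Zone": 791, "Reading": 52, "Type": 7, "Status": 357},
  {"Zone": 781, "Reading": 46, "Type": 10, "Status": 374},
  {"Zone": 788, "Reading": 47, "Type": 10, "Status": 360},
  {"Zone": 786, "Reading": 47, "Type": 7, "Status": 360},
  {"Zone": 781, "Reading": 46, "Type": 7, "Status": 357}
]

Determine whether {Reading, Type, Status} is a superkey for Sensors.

Two distinct rows share (Reading=52, Type=7, Status=357), so {Reading, Type, Status} does not determine every attribute — not a superkey.

No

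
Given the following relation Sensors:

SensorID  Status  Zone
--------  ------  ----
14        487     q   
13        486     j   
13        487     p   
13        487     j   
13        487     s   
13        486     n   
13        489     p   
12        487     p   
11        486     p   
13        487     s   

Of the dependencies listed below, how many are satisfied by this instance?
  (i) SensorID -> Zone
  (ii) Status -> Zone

0

(i) SensorID -> Zone: SensorID=13: 7 rows → Zone takes values {j, p, s, n} — violation — fails.
(ii) Status -> Zone: Status=487: 6 rows → Zone takes values {q, p, j, s} — violation; Status=486: 3 rows → Zone takes values {j, n, p} — violation — fails.
None of the 2 dependencies hold.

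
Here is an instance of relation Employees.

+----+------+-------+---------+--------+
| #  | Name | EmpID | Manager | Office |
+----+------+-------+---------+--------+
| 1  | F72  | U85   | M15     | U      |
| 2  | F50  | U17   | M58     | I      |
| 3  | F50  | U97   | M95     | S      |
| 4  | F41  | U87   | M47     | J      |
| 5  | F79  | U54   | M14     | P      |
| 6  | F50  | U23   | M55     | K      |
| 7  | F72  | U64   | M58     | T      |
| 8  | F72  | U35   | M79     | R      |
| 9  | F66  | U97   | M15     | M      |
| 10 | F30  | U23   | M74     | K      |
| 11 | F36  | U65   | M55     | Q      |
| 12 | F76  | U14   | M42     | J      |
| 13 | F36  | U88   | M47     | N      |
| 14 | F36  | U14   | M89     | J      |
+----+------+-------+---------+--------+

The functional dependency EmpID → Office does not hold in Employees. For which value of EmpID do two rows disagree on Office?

U97

EmpID=U85: row 1 → Office = U ✓
EmpID=U17: row 2 → Office = I ✓
EmpID=U97: rows 3, 9 → Office takes values {S, M} — violation
EmpID=U87: row 4 → Office = J ✓
EmpID=U54: row 5 → Office = P ✓
EmpID=U23: rows 6, 10 → Office = K, K ✓
EmpID=U64: row 7 → Office = T ✓
EmpID=U35: row 8 → Office = R ✓
EmpID=U65: row 11 → Office = Q ✓
EmpID=U14: rows 12, 14 → Office = J, J ✓
EmpID=U88: row 13 → Office = N ✓
The only EmpID value with inconsistent Office is EmpID=U97.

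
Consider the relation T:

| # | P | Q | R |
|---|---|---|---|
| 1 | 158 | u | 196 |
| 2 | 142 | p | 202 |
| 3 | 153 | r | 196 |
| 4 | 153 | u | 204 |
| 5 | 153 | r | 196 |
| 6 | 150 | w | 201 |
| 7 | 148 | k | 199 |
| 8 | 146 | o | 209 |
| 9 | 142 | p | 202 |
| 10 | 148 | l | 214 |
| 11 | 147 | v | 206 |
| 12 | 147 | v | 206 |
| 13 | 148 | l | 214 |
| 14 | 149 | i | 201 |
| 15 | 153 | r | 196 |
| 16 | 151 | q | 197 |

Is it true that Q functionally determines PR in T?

Q=u: rows 1, 4 → {P,R} takes values {(158, 196), (153, 204)} — violation
Q=p: rows 2, 9 → {P,R} = (142, 202), (142, 202) ✓
Q=r: rows 3, 5, 15 → {P,R} = (153, 196), (153, 196), (153, 196) ✓
Q=w: row 6 → {P,R} = (150, 201) ✓
Q=k: row 7 → {P,R} = (148, 199) ✓
Q=o: row 8 → {P,R} = (146, 209) ✓
Q=l: rows 10, 13 → {P,R} = (148, 214), (148, 214) ✓
Q=v: rows 11, 12 → {P,R} = (147, 206), (147, 206) ✓
Q=i: row 14 → {P,R} = (149, 201) ✓
Q=q: row 16 → {P,R} = (151, 197) ✓
Two rows agree on Q but differ on PR, so Q -> PR does not hold.

No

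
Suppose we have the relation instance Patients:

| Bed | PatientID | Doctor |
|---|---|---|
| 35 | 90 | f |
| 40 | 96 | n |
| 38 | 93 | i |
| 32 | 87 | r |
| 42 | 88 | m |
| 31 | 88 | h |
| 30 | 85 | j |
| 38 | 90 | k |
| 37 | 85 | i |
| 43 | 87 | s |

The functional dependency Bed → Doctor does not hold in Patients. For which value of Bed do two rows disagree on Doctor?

Bed=35: 1 row → Doctor = f ✓
Bed=40: 1 row → Doctor = n ✓
Bed=38: 2 rows → Doctor takes values {i, k} — violation
Bed=32: 1 row → Doctor = r ✓
Bed=42: 1 row → Doctor = m ✓
Bed=31: 1 row → Doctor = h ✓
Bed=30: 1 row → Doctor = j ✓
Bed=37: 1 row → Doctor = i ✓
Bed=43: 1 row → Doctor = s ✓
The only Bed value with inconsistent Doctor is Bed=38.

38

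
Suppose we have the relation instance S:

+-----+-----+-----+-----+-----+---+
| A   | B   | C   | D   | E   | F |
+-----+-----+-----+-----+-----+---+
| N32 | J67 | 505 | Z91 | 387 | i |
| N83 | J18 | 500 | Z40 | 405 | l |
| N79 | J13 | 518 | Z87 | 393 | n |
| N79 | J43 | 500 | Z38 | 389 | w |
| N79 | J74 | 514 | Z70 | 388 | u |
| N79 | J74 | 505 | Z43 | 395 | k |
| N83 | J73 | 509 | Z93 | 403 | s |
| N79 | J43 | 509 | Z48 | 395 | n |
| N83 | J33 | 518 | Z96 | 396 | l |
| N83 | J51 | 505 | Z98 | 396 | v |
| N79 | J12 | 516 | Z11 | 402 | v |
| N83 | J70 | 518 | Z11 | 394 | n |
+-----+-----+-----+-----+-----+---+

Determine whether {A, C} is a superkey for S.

Two distinct rows share (A=N83, C=518), so {A, C} does not determine every attribute — not a superkey.

No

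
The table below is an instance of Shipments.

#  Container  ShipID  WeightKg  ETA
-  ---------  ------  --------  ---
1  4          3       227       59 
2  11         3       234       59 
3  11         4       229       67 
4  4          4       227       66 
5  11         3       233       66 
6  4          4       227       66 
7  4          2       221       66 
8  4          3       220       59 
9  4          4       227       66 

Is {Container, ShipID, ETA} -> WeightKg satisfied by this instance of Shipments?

No

(Container=4, ShipID=3, ETA=59): rows 1, 8 → WeightKg takes values {227, 220} — violation
(Container=11, ShipID=3, ETA=59): row 2 → WeightKg = 234 ✓
(Container=11, ShipID=4, ETA=67): row 3 → WeightKg = 229 ✓
(Container=4, ShipID=4, ETA=66): rows 4, 6, 9 → WeightKg = 227, 227, 227 ✓
(Container=11, ShipID=3, ETA=66): row 5 → WeightKg = 233 ✓
(Container=4, ShipID=2, ETA=66): row 7 → WeightKg = 221 ✓
Two rows agree on {Container, ShipID, ETA} but differ on WeightKg, so {Container, ShipID, ETA} -> WeightKg does not hold.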